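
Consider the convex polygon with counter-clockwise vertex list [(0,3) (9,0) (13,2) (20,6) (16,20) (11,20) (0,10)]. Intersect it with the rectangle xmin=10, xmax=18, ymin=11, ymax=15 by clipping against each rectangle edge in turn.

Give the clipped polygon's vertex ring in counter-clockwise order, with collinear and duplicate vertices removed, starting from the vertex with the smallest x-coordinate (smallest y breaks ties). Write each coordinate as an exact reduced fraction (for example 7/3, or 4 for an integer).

Clipped polygon: [(10,11) (18,11) (18,13) (122/7,15) (10,15)]

1. After x ≥ 10: [(10,1/2) (13,2) (20,6) (16,20) (11,20) (10,210/11)]
2. After x ≤ 18: [(10,1/2) (13,2) (18,34/7) (18,13) (16,20) (11,20) (10,210/11)]
3. After y ≥ 11: [(10,11) (18,11) (18,13) (16,20) (11,20) (10,210/11)]
4. After y ≤ 15: [(10,15) (10,11) (18,11) (18,13) (122/7,15)]
5. Canonical ring: [(10,11) (18,11) (18,13) (122/7,15) (10,15)]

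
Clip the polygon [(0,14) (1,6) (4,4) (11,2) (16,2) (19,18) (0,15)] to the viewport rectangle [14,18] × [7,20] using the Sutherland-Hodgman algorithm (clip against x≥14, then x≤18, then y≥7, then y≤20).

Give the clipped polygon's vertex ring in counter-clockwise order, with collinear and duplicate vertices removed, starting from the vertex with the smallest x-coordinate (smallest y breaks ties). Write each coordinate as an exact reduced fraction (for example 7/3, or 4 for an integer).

1. After x ≥ 14: [(14,2) (16,2) (19,18) (14,327/19)]
2. After x ≤ 18: [(14,2) (16,2) (18,38/3) (18,339/19) (14,327/19)]
3. After y ≥ 7: [(14,7) (271/16,7) (18,38/3) (18,339/19) (14,327/19)]
4. After y ≤ 20: [(14,7) (271/16,7) (18,38/3) (18,339/19) (14,327/19)]
5. Canonical ring: [(14,7) (271/16,7) (18,38/3) (18,339/19) (14,327/19)]

Clipped polygon: [(14,7) (271/16,7) (18,38/3) (18,339/19) (14,327/19)]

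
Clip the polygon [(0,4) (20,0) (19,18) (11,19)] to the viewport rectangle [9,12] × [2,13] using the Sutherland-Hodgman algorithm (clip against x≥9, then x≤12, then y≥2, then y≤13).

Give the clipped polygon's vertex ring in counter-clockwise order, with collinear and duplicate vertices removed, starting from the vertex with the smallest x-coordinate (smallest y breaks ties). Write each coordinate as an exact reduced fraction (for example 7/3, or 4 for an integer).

1. After x ≥ 9: [(9,179/11) (9,11/5) (20,0) (19,18) (11,19)]
2. After x ≤ 12: [(9,179/11) (9,11/5) (12,8/5) (12,151/8) (11,19)]
3. After y ≥ 2: [(9,179/11) (9,11/5) (10,2) (12,2) (12,151/8) (11,19)]
4. After y ≤ 13: [(9,13) (9,11/5) (10,2) (12,2) (12,13)]
5. Canonical ring: [(9,11/5) (10,2) (12,2) (12,13) (9,13)]

Clipped polygon: [(9,11/5) (10,2) (12,2) (12,13) (9,13)]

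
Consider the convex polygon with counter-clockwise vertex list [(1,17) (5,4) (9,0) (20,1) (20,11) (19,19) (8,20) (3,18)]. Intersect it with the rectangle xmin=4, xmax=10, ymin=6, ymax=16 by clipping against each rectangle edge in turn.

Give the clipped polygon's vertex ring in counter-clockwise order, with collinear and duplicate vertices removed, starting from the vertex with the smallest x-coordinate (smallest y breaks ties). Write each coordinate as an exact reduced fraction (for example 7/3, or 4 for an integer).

Clipped polygon: [(4,29/4) (57/13,6) (10,6) (10,16) (4,16)]

1. After x ≥ 4: [(4,29/4) (5,4) (9,0) (20,1) (20,11) (19,19) (8,20) (4,92/5)]
2. After x ≤ 10: [(4,29/4) (5,4) (9,0) (10,1/11) (10,218/11) (8,20) (4,92/5)]
3. After y ≥ 6: [(4,29/4) (57/13,6) (10,6) (10,218/11) (8,20) (4,92/5)]
4. After y ≤ 16: [(4,16) (4,29/4) (57/13,6) (10,6) (10,16)]
5. Canonical ring: [(4,29/4) (57/13,6) (10,6) (10,16) (4,16)]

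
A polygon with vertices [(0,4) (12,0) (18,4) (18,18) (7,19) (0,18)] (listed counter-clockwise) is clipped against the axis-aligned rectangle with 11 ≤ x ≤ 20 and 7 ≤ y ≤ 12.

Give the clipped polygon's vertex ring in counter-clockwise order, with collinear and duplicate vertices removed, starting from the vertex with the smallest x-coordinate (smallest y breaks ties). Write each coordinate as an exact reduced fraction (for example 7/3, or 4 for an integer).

Clipped polygon: [(11,7) (18,7) (18,12) (11,12)]

1. After x ≥ 11: [(11,1/3) (12,0) (18,4) (18,18) (11,205/11)]
2. After x ≤ 20: [(11,1/3) (12,0) (18,4) (18,18) (11,205/11)]
3. After y ≥ 7: [(11,7) (18,7) (18,18) (11,205/11)]
4. After y ≤ 12: [(11,12) (11,7) (18,7) (18,12)]
5. Canonical ring: [(11,7) (18,7) (18,12) (11,12)]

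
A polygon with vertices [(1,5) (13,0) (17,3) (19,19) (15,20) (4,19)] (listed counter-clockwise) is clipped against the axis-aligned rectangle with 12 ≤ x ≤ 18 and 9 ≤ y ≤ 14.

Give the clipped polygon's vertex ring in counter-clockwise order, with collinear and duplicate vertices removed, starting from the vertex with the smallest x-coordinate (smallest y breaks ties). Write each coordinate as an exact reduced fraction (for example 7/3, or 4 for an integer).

1. After x ≥ 12: [(12,5/12) (13,0) (17,3) (19,19) (15,20) (12,217/11)]
2. After x ≤ 18: [(12,5/12) (13,0) (17,3) (18,11) (18,77/4) (15,20) (12,217/11)]
3. After y ≥ 9: [(12,9) (71/4,9) (18,11) (18,77/4) (15,20) (12,217/11)]
4. After y ≤ 14: [(12,14) (12,9) (71/4,9) (18,11) (18,14)]
5. Canonical ring: [(12,9) (71/4,9) (18,11) (18,14) (12,14)]

Clipped polygon: [(12,9) (71/4,9) (18,11) (18,14) (12,14)]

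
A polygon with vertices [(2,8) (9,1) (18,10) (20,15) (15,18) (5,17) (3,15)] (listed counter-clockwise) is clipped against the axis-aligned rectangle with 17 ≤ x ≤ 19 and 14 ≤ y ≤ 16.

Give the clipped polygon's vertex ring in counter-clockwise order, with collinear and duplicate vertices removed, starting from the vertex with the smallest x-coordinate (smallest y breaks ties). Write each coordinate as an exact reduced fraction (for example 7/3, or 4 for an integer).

1. After x ≥ 17: [(17,9) (18,10) (20,15) (17,84/5)]
2. After x ≤ 19: [(17,9) (18,10) (19,25/2) (19,78/5) (17,84/5)]
3. After y ≥ 14: [(17,14) (19,14) (19,78/5) (17,84/5)]
4. After y ≤ 16: [(17,16) (17,14) (19,14) (19,78/5) (55/3,16)]
5. Canonical ring: [(17,14) (19,14) (19,78/5) (55/3,16) (17,16)]

Clipped polygon: [(17,14) (19,14) (19,78/5) (55/3,16) (17,16)]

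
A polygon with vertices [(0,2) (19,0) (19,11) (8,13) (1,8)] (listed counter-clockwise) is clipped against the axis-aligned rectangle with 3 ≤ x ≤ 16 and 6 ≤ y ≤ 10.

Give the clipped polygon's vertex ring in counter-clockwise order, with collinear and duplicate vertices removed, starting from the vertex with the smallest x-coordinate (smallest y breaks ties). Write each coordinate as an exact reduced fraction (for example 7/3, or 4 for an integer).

Clipped polygon: [(3,6) (16,6) (16,10) (19/5,10) (3,66/7)]

1. After x ≥ 3: [(3,32/19) (19,0) (19,11) (8,13) (3,66/7)]
2. After x ≤ 16: [(3,32/19) (16,6/19) (16,127/11) (8,13) (3,66/7)]
3. After y ≥ 6: [(3,6) (16,6) (16,127/11) (8,13) (3,66/7)]
4. After y ≤ 10: [(3,6) (16,6) (16,10) (19/5,10) (3,66/7)]
5. Canonical ring: [(3,6) (16,6) (16,10) (19/5,10) (3,66/7)]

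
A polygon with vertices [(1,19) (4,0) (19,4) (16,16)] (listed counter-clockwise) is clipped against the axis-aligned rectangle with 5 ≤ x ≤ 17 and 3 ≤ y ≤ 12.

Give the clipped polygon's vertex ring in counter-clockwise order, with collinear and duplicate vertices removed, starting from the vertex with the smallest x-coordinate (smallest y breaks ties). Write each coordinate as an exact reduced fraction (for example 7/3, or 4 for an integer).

Clipped polygon: [(5,3) (61/4,3) (17,52/15) (17,12) (5,12)]

1. After x ≥ 5: [(5,91/5) (5,4/15) (19,4) (16,16)]
2. After x ≤ 17: [(5,91/5) (5,4/15) (17,52/15) (17,12) (16,16)]
3. After y ≥ 3: [(5,91/5) (5,3) (61/4,3) (17,52/15) (17,12) (16,16)]
4. After y ≤ 12: [(5,12) (5,3) (61/4,3) (17,52/15) (17,12) (17,12)]
5. Canonical ring: [(5,3) (61/4,3) (17,52/15) (17,12) (5,12)]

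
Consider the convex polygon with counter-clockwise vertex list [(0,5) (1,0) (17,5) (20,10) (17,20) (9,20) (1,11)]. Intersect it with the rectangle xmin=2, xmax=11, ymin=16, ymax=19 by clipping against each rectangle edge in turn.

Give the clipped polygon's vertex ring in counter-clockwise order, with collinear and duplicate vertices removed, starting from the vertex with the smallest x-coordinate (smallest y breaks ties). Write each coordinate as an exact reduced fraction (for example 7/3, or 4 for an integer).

Clipped polygon: [(49/9,16) (11,16) (11,19) (73/9,19)]

1. After x ≥ 2: [(2,5/16) (17,5) (20,10) (17,20) (9,20) (2,97/8)]
2. After x ≤ 11: [(2,5/16) (11,25/8) (11,20) (9,20) (2,97/8)]
3. After y ≥ 16: [(11,16) (11,20) (9,20) (49/9,16)]
4. After y ≤ 19: [(11,16) (11,19) (73/9,19) (49/9,16)]
5. Canonical ring: [(49/9,16) (11,16) (11,19) (73/9,19)]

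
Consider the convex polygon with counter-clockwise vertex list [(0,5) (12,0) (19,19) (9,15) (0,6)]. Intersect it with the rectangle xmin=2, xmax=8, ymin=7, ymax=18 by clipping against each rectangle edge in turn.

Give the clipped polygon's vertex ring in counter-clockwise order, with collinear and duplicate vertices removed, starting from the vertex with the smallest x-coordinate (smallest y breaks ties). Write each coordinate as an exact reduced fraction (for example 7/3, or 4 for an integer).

Clipped polygon: [(2,7) (8,7) (8,14) (2,8)]

1. After x ≥ 2: [(2,25/6) (12,0) (19,19) (9,15) (2,8)]
2. After x ≤ 8: [(2,25/6) (8,5/3) (8,14) (2,8)]
3. After y ≥ 7: [(2,7) (8,7) (8,14) (2,8)]
4. After y ≤ 18: [(2,7) (8,7) (8,14) (2,8)]
5. Canonical ring: [(2,7) (8,7) (8,14) (2,8)]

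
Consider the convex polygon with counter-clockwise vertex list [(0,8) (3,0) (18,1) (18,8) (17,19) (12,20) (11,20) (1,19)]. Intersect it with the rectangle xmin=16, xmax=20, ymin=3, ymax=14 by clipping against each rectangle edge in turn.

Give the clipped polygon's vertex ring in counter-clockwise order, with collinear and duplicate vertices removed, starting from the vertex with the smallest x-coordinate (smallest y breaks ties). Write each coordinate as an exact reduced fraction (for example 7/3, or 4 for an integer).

Clipped polygon: [(16,3) (18,3) (18,8) (192/11,14) (16,14)]

1. After x ≥ 16: [(16,13/15) (18,1) (18,8) (17,19) (16,96/5)]
2. After x ≤ 20: [(16,13/15) (18,1) (18,8) (17,19) (16,96/5)]
3. After y ≥ 3: [(16,3) (18,3) (18,8) (17,19) (16,96/5)]
4. After y ≤ 14: [(16,14) (16,3) (18,3) (18,8) (192/11,14)]
5. Canonical ring: [(16,3) (18,3) (18,8) (192/11,14) (16,14)]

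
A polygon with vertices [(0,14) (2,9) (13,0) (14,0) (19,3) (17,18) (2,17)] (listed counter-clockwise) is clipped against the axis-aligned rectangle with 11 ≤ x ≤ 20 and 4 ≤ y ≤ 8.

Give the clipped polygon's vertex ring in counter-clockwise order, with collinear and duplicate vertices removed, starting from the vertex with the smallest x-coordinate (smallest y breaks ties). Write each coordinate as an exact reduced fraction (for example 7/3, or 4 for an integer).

Clipped polygon: [(11,4) (283/15,4) (55/3,8) (11,8)]

1. After x ≥ 11: [(11,18/11) (13,0) (14,0) (19,3) (17,18) (11,88/5)]
2. After x ≤ 20: [(11,18/11) (13,0) (14,0) (19,3) (17,18) (11,88/5)]
3. After y ≥ 4: [(11,4) (283/15,4) (17,18) (11,88/5)]
4. After y ≤ 8: [(11,8) (11,4) (283/15,4) (55/3,8)]
5. Canonical ring: [(11,4) (283/15,4) (55/3,8) (11,8)]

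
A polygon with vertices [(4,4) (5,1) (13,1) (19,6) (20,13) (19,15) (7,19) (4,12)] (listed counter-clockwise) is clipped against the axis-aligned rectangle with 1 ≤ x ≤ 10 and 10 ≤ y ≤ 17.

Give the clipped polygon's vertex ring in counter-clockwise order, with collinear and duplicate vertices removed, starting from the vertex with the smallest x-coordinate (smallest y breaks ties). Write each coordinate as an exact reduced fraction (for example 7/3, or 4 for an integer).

Clipped polygon: [(4,10) (10,10) (10,17) (43/7,17) (4,12)]

1. After x ≥ 1: [(4,4) (5,1) (13,1) (19,6) (20,13) (19,15) (7,19) (4,12)]
2. After x ≤ 10: [(4,4) (5,1) (10,1) (10,18) (7,19) (4,12)]
3. After y ≥ 10: [(4,10) (10,10) (10,18) (7,19) (4,12)]
4. After y ≤ 17: [(4,10) (10,10) (10,17) (43/7,17) (4,12)]
5. Canonical ring: [(4,10) (10,10) (10,17) (43/7,17) (4,12)]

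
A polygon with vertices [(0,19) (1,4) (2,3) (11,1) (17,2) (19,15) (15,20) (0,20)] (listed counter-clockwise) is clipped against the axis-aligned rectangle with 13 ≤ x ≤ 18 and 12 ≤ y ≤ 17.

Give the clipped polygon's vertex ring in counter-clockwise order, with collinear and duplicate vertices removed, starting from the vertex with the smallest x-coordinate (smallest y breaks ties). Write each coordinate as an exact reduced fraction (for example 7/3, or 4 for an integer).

1. After x ≥ 13: [(13,4/3) (17,2) (19,15) (15,20) (13,20)]
2. After x ≤ 18: [(13,4/3) (17,2) (18,17/2) (18,65/4) (15,20) (13,20)]
3. After y ≥ 12: [(13,12) (18,12) (18,65/4) (15,20) (13,20)]
4. After y ≤ 17: [(13,17) (13,12) (18,12) (18,65/4) (87/5,17)]
5. Canonical ring: [(13,12) (18,12) (18,65/4) (87/5,17) (13,17)]

Clipped polygon: [(13,12) (18,12) (18,65/4) (87/5,17) (13,17)]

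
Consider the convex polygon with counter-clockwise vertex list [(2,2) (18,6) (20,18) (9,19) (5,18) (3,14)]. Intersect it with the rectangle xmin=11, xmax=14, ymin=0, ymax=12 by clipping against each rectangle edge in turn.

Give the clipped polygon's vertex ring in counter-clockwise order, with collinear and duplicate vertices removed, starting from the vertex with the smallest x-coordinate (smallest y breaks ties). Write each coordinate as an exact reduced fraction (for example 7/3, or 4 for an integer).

Clipped polygon: [(11,17/4) (14,5) (14,12) (11,12)]

1. After x ≥ 11: [(11,17/4) (18,6) (20,18) (11,207/11)]
2. After x ≤ 14: [(11,17/4) (14,5) (14,204/11) (11,207/11)]
3. After y ≥ 0: [(11,17/4) (14,5) (14,204/11) (11,207/11)]
4. After y ≤ 12: [(11,12) (11,17/4) (14,5) (14,12)]
5. Canonical ring: [(11,17/4) (14,5) (14,12) (11,12)]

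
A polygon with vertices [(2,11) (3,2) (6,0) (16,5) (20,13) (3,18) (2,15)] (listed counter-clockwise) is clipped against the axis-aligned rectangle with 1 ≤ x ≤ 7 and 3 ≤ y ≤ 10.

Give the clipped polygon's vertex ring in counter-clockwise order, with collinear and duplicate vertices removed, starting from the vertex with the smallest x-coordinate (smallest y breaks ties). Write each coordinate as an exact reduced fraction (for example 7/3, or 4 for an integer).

1. After x ≥ 1: [(2,11) (3,2) (6,0) (16,5) (20,13) (3,18) (2,15)]
2. After x ≤ 7: [(2,11) (3,2) (6,0) (7,1/2) (7,286/17) (3,18) (2,15)]
3. After y ≥ 3: [(2,11) (26/9,3) (7,3) (7,286/17) (3,18) (2,15)]
4. After y ≤ 10: [(19/9,10) (26/9,3) (7,3) (7,10)]
5. Canonical ring: [(19/9,10) (26/9,3) (7,3) (7,10)]

Clipped polygon: [(19/9,10) (26/9,3) (7,3) (7,10)]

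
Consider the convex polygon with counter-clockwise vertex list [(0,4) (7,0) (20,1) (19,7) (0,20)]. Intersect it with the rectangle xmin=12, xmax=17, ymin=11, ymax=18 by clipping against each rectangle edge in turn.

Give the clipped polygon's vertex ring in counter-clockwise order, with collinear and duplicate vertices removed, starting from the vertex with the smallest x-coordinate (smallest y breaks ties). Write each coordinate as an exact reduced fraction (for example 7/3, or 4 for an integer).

1. After x ≥ 12: [(12,5/13) (20,1) (19,7) (12,224/19)]
2. After x ≤ 17: [(12,5/13) (17,10/13) (17,159/19) (12,224/19)]
3. After y ≥ 11: [(12,11) (171/13,11) (12,224/19)]
4. After y ≤ 18: [(12,11) (171/13,11) (12,224/19)]
5. Canonical ring: [(12,11) (171/13,11) (12,224/19)]

Clipped polygon: [(12,11) (171/13,11) (12,224/19)]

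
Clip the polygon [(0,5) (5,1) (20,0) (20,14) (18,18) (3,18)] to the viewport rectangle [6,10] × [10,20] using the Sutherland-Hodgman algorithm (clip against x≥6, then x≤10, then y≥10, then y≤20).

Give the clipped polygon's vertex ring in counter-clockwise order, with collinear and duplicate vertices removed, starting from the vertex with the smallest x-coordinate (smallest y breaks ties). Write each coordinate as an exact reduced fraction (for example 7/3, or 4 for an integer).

Clipped polygon: [(6,10) (10,10) (10,18) (6,18)]

1. After x ≥ 6: [(6,14/15) (20,0) (20,14) (18,18) (6,18)]
2. After x ≤ 10: [(6,14/15) (10,2/3) (10,18) (6,18)]
3. After y ≥ 10: [(6,10) (10,10) (10,18) (6,18)]
4. After y ≤ 20: [(6,10) (10,10) (10,18) (6,18)]
5. Canonical ring: [(6,10) (10,10) (10,18) (6,18)]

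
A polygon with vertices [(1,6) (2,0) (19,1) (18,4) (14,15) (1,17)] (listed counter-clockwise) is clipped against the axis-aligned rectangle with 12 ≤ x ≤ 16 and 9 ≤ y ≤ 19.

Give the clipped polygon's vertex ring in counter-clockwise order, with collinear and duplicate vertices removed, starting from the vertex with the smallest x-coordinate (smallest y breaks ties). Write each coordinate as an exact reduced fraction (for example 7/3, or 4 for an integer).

Clipped polygon: [(12,9) (16,9) (16,19/2) (14,15) (12,199/13)]

1. After x ≥ 12: [(12,10/17) (19,1) (18,4) (14,15) (12,199/13)]
2. After x ≤ 16: [(12,10/17) (16,14/17) (16,19/2) (14,15) (12,199/13)]
3. After y ≥ 9: [(12,9) (16,9) (16,19/2) (14,15) (12,199/13)]
4. After y ≤ 19: [(12,9) (16,9) (16,19/2) (14,15) (12,199/13)]
5. Canonical ring: [(12,9) (16,9) (16,19/2) (14,15) (12,199/13)]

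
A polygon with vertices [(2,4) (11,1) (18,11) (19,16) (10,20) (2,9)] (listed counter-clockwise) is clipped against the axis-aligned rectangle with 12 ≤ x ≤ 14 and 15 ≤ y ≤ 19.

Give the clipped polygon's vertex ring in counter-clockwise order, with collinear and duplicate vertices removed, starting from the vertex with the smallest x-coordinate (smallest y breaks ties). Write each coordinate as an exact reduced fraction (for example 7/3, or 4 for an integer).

1. After x ≥ 12: [(12,17/7) (18,11) (19,16) (12,172/9)]
2. After x ≤ 14: [(12,17/7) (14,37/7) (14,164/9) (12,172/9)]
3. After y ≥ 15: [(12,15) (14,15) (14,164/9) (12,172/9)]
4. After y ≤ 19: [(12,19) (12,15) (14,15) (14,164/9) (49/4,19)]
5. Canonical ring: [(12,15) (14,15) (14,164/9) (49/4,19) (12,19)]

Clipped polygon: [(12,15) (14,15) (14,164/9) (49/4,19) (12,19)]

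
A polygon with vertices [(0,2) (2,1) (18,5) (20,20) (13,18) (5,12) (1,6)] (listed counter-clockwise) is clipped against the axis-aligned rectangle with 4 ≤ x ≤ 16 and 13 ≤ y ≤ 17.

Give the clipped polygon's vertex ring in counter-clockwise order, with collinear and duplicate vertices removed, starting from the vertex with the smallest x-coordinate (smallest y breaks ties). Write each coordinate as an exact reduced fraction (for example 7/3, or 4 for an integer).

1. After x ≥ 4: [(4,3/2) (18,5) (20,20) (13,18) (5,12) (4,21/2)]
2. After x ≤ 16: [(4,3/2) (16,9/2) (16,132/7) (13,18) (5,12) (4,21/2)]
3. After y ≥ 13: [(16,13) (16,132/7) (13,18) (19/3,13)]
4. After y ≤ 17: [(16,13) (16,17) (35/3,17) (19/3,13)]
5. Canonical ring: [(19/3,13) (16,13) (16,17) (35/3,17)]

Clipped polygon: [(19/3,13) (16,13) (16,17) (35/3,17)]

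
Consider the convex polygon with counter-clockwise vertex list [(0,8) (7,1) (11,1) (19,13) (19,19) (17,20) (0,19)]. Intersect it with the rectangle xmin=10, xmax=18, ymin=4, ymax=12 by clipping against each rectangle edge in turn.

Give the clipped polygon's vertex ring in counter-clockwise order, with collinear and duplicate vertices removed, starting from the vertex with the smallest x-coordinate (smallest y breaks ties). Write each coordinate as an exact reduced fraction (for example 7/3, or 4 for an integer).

1. After x ≥ 10: [(10,1) (11,1) (19,13) (19,19) (17,20) (10,333/17)]
2. After x ≤ 18: [(10,1) (11,1) (18,23/2) (18,39/2) (17,20) (10,333/17)]
3. After y ≥ 4: [(10,4) (13,4) (18,23/2) (18,39/2) (17,20) (10,333/17)]
4. After y ≤ 12: [(10,12) (10,4) (13,4) (18,23/2) (18,12)]
5. Canonical ring: [(10,4) (13,4) (18,23/2) (18,12) (10,12)]

Clipped polygon: [(10,4) (13,4) (18,23/2) (18,12) (10,12)]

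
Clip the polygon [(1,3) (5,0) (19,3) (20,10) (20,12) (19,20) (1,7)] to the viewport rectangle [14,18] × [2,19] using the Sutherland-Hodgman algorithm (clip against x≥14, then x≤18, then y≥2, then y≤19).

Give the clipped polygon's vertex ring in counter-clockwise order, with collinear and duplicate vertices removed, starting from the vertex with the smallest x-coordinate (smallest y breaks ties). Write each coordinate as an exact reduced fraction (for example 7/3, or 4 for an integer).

Clipped polygon: [(14,2) (43/3,2) (18,39/14) (18,19) (229/13,19) (14,295/18)]

1. After x ≥ 14: [(14,27/14) (19,3) (20,10) (20,12) (19,20) (14,295/18)]
2. After x ≤ 18: [(14,27/14) (18,39/14) (18,347/18) (14,295/18)]
3. After y ≥ 2: [(14,2) (43/3,2) (18,39/14) (18,347/18) (14,295/18)]
4. After y ≤ 19: [(14,2) (43/3,2) (18,39/14) (18,19) (229/13,19) (14,295/18)]
5. Canonical ring: [(14,2) (43/3,2) (18,39/14) (18,19) (229/13,19) (14,295/18)]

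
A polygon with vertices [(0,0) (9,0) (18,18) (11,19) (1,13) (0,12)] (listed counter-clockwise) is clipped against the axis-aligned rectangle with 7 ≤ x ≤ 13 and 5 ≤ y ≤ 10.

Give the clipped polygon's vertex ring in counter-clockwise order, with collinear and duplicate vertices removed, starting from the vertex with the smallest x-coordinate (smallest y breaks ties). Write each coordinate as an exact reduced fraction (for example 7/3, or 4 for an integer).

1. After x ≥ 7: [(7,0) (9,0) (18,18) (11,19) (7,83/5)]
2. After x ≤ 13: [(7,0) (9,0) (13,8) (13,131/7) (11,19) (7,83/5)]
3. After y ≥ 5: [(7,5) (23/2,5) (13,8) (13,131/7) (11,19) (7,83/5)]
4. After y ≤ 10: [(7,10) (7,5) (23/2,5) (13,8) (13,10)]
5. Canonical ring: [(7,5) (23/2,5) (13,8) (13,10) (7,10)]

Clipped polygon: [(7,5) (23/2,5) (13,8) (13,10) (7,10)]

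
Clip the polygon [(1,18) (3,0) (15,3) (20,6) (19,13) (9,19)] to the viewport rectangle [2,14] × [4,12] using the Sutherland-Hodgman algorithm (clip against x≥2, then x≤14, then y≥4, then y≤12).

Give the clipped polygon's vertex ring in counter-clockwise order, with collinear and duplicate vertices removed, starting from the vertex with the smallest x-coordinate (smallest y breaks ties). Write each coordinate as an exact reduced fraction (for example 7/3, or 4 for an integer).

Clipped polygon: [(2,9) (23/9,4) (14,4) (14,12) (2,12)]

1. After x ≥ 2: [(2,145/8) (2,9) (3,0) (15,3) (20,6) (19,13) (9,19)]
2. After x ≤ 14: [(2,145/8) (2,9) (3,0) (14,11/4) (14,16) (9,19)]
3. After y ≥ 4: [(2,145/8) (2,9) (23/9,4) (14,4) (14,16) (9,19)]
4. After y ≤ 12: [(2,12) (2,9) (23/9,4) (14,4) (14,12)]
5. Canonical ring: [(2,9) (23/9,4) (14,4) (14,12) (2,12)]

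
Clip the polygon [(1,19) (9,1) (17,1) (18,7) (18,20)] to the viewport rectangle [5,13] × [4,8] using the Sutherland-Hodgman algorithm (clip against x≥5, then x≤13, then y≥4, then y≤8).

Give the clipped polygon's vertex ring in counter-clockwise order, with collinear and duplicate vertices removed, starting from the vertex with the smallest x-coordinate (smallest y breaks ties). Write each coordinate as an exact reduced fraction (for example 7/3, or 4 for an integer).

1. After x ≥ 5: [(5,327/17) (5,10) (9,1) (17,1) (18,7) (18,20)]
2. After x ≤ 13: [(13,335/17) (5,327/17) (5,10) (9,1) (13,1)]
3. After y ≥ 4: [(13,4) (13,335/17) (5,327/17) (5,10) (23/3,4)]
4. After y ≤ 8: [(13,4) (13,8) (53/9,8) (23/3,4)]
5. Canonical ring: [(53/9,8) (23/3,4) (13,4) (13,8)]

Clipped polygon: [(53/9,8) (23/3,4) (13,4) (13,8)]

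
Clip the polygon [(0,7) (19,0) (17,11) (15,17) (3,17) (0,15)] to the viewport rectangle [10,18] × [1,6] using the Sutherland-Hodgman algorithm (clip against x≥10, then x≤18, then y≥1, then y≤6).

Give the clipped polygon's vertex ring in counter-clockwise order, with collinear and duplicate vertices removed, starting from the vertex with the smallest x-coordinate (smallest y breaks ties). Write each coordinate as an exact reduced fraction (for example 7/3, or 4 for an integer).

1. After x ≥ 10: [(10,63/19) (19,0) (17,11) (15,17) (10,17)]
2. After x ≤ 18: [(10,63/19) (18,7/19) (18,11/2) (17,11) (15,17) (10,17)]
3. After y ≥ 1: [(10,63/19) (114/7,1) (18,1) (18,11/2) (17,11) (15,17) (10,17)]
4. After y ≤ 6: [(10,6) (10,63/19) (114/7,1) (18,1) (18,11/2) (197/11,6)]
5. Canonical ring: [(10,63/19) (114/7,1) (18,1) (18,11/2) (197/11,6) (10,6)]

Clipped polygon: [(10,63/19) (114/7,1) (18,1) (18,11/2) (197/11,6) (10,6)]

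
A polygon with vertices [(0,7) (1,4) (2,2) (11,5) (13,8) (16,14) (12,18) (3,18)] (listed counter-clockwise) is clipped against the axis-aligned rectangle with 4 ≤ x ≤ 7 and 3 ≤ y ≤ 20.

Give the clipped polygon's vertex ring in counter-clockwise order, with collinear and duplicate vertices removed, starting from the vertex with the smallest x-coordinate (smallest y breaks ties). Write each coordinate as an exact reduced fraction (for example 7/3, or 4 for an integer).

Clipped polygon: [(4,3) (5,3) (7,11/3) (7,18) (4,18)]

1. After x ≥ 4: [(4,8/3) (11,5) (13,8) (16,14) (12,18) (4,18)]
2. After x ≤ 7: [(4,8/3) (7,11/3) (7,18) (4,18)]
3. After y ≥ 3: [(4,3) (5,3) (7,11/3) (7,18) (4,18)]
4. After y ≤ 20: [(4,3) (5,3) (7,11/3) (7,18) (4,18)]
5. Canonical ring: [(4,3) (5,3) (7,11/3) (7,18) (4,18)]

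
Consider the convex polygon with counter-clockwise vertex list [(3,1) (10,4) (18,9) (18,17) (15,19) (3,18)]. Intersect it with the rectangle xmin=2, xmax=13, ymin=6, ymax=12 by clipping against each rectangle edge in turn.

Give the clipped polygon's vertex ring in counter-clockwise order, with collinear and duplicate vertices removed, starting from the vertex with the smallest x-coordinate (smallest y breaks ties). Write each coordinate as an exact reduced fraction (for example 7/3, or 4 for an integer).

1. After x ≥ 2: [(3,1) (10,4) (18,9) (18,17) (15,19) (3,18)]
2. After x ≤ 13: [(3,1) (10,4) (13,47/8) (13,113/6) (3,18)]
3. After y ≥ 6: [(3,6) (13,6) (13,113/6) (3,18)]
4. After y ≤ 12: [(3,12) (3,6) (13,6) (13,12)]
5. Canonical ring: [(3,6) (13,6) (13,12) (3,12)]

Clipped polygon: [(3,6) (13,6) (13,12) (3,12)]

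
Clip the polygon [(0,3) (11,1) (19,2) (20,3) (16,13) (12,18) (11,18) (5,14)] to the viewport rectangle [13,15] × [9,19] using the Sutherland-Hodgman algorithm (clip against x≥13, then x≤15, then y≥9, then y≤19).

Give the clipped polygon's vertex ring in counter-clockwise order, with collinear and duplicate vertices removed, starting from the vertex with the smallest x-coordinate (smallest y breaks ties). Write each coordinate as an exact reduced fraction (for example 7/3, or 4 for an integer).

1. After x ≥ 13: [(13,5/4) (19,2) (20,3) (16,13) (13,67/4)]
2. After x ≤ 15: [(13,5/4) (15,3/2) (15,57/4) (13,67/4)]
3. After y ≥ 9: [(13,9) (15,9) (15,57/4) (13,67/4)]
4. After y ≤ 19: [(13,9) (15,9) (15,57/4) (13,67/4)]
5. Canonical ring: [(13,9) (15,9) (15,57/4) (13,67/4)]

Clipped polygon: [(13,9) (15,9) (15,57/4) (13,67/4)]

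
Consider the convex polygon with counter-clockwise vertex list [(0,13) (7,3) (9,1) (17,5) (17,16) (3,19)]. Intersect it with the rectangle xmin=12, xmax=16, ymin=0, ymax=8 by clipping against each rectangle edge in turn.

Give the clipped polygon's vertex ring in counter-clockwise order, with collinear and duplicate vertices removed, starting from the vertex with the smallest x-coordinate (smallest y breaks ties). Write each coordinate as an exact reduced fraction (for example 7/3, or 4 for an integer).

1. After x ≥ 12: [(12,5/2) (17,5) (17,16) (12,239/14)]
2. After x ≤ 16: [(12,5/2) (16,9/2) (16,227/14) (12,239/14)]
3. After y ≥ 0: [(12,5/2) (16,9/2) (16,227/14) (12,239/14)]
4. After y ≤ 8: [(12,8) (12,5/2) (16,9/2) (16,8)]
5. Canonical ring: [(12,5/2) (16,9/2) (16,8) (12,8)]

Clipped polygon: [(12,5/2) (16,9/2) (16,8) (12,8)]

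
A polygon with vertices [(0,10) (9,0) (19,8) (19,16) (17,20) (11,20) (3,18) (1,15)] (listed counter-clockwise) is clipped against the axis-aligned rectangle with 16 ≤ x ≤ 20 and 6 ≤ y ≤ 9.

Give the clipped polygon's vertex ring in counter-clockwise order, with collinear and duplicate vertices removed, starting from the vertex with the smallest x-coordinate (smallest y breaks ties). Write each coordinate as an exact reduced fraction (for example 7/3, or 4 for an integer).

1. After x ≥ 16: [(16,28/5) (19,8) (19,16) (17,20) (16,20)]
2. After x ≤ 20: [(16,28/5) (19,8) (19,16) (17,20) (16,20)]
3. After y ≥ 6: [(16,6) (33/2,6) (19,8) (19,16) (17,20) (16,20)]
4. After y ≤ 9: [(16,9) (16,6) (33/2,6) (19,8) (19,9)]
5. Canonical ring: [(16,6) (33/2,6) (19,8) (19,9) (16,9)]

Clipped polygon: [(16,6) (33/2,6) (19,8) (19,9) (16,9)]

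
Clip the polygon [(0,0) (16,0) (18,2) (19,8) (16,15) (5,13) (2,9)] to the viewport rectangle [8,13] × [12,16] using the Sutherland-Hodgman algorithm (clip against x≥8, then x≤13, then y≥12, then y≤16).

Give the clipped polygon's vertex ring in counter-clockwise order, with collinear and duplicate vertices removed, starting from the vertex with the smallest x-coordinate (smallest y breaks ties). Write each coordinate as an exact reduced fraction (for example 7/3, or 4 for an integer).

Clipped polygon: [(8,12) (13,12) (13,159/11) (8,149/11)]

1. After x ≥ 8: [(8,0) (16,0) (18,2) (19,8) (16,15) (8,149/11)]
2. After x ≤ 13: [(8,0) (13,0) (13,159/11) (8,149/11)]
3. After y ≥ 12: [(8,12) (13,12) (13,159/11) (8,149/11)]
4. After y ≤ 16: [(8,12) (13,12) (13,159/11) (8,149/11)]
5. Canonical ring: [(8,12) (13,12) (13,159/11) (8,149/11)]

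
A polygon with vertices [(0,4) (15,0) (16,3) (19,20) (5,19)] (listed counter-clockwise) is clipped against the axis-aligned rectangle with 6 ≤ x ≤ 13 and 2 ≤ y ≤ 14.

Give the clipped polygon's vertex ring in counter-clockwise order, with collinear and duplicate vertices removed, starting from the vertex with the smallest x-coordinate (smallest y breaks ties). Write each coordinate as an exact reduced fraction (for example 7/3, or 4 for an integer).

1. After x ≥ 6: [(6,12/5) (15,0) (16,3) (19,20) (6,267/14)]
2. After x ≤ 13: [(6,12/5) (13,8/15) (13,137/7) (6,267/14)]
3. After y ≥ 2: [(6,12/5) (15/2,2) (13,2) (13,137/7) (6,267/14)]
4. After y ≤ 14: [(6,14) (6,12/5) (15/2,2) (13,2) (13,14)]
5. Canonical ring: [(6,12/5) (15/2,2) (13,2) (13,14) (6,14)]

Clipped polygon: [(6,12/5) (15/2,2) (13,2) (13,14) (6,14)]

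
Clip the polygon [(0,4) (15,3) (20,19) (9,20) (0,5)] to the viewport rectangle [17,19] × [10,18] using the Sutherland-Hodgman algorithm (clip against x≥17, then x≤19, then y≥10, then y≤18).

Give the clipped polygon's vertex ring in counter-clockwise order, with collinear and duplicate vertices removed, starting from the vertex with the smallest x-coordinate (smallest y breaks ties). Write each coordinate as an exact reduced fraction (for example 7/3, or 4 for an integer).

Clipped polygon: [(17,10) (275/16,10) (19,79/5) (19,18) (17,18)]

1. After x ≥ 17: [(17,47/5) (20,19) (17,212/11)]
2. After x ≤ 19: [(17,47/5) (19,79/5) (19,210/11) (17,212/11)]
3. After y ≥ 10: [(17,10) (275/16,10) (19,79/5) (19,210/11) (17,212/11)]
4. After y ≤ 18: [(17,18) (17,10) (275/16,10) (19,79/5) (19,18)]
5. Canonical ring: [(17,10) (275/16,10) (19,79/5) (19,18) (17,18)]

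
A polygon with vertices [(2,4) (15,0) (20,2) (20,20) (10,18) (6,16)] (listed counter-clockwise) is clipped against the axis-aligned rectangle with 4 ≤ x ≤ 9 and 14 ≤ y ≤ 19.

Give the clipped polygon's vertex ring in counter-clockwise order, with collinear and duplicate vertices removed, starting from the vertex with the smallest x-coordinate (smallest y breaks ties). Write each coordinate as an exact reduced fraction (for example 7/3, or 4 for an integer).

Clipped polygon: [(16/3,14) (9,14) (9,35/2) (6,16)]

1. After x ≥ 4: [(4,10) (4,44/13) (15,0) (20,2) (20,20) (10,18) (6,16)]
2. After x ≤ 9: [(4,10) (4,44/13) (9,24/13) (9,35/2) (6,16)]
3. After y ≥ 14: [(16/3,14) (9,14) (9,35/2) (6,16)]
4. After y ≤ 19: [(16/3,14) (9,14) (9,35/2) (6,16)]
5. Canonical ring: [(16/3,14) (9,14) (9,35/2) (6,16)]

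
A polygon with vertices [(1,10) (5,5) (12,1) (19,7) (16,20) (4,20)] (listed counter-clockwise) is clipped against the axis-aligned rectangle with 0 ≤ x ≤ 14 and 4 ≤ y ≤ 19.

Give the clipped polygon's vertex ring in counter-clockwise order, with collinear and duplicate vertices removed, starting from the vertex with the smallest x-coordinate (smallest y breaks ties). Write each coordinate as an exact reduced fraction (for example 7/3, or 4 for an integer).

Clipped polygon: [(1,10) (5,5) (27/4,4) (14,4) (14,19) (37/10,19)]

1. After x ≥ 0: [(1,10) (5,5) (12,1) (19,7) (16,20) (4,20)]
2. After x ≤ 14: [(1,10) (5,5) (12,1) (14,19/7) (14,20) (4,20)]
3. After y ≥ 4: [(1,10) (5,5) (27/4,4) (14,4) (14,20) (4,20)]
4. After y ≤ 19: [(37/10,19) (1,10) (5,5) (27/4,4) (14,4) (14,19)]
5. Canonical ring: [(1,10) (5,5) (27/4,4) (14,4) (14,19) (37/10,19)]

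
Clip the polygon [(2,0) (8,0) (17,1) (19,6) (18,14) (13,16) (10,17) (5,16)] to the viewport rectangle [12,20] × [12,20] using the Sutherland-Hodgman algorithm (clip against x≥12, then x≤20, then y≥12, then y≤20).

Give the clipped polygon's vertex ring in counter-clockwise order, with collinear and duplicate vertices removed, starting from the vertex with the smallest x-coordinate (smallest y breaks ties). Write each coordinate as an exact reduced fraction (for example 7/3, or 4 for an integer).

Clipped polygon: [(12,12) (73/4,12) (18,14) (13,16) (12,49/3)]

1. After x ≥ 12: [(12,4/9) (17,1) (19,6) (18,14) (13,16) (12,49/3)]
2. After x ≤ 20: [(12,4/9) (17,1) (19,6) (18,14) (13,16) (12,49/3)]
3. After y ≥ 12: [(12,12) (73/4,12) (18,14) (13,16) (12,49/3)]
4. After y ≤ 20: [(12,12) (73/4,12) (18,14) (13,16) (12,49/3)]
5. Canonical ring: [(12,12) (73/4,12) (18,14) (13,16) (12,49/3)]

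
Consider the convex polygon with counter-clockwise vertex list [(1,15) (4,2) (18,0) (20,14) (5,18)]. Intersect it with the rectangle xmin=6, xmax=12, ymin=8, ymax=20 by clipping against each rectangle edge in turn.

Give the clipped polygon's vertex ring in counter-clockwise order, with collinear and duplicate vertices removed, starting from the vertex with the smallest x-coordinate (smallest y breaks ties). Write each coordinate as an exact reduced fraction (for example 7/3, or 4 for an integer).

1. After x ≥ 6: [(6,12/7) (18,0) (20,14) (6,266/15)]
2. After x ≤ 12: [(6,12/7) (12,6/7) (12,242/15) (6,266/15)]
3. After y ≥ 8: [(6,8) (12,8) (12,242/15) (6,266/15)]
4. After y ≤ 20: [(6,8) (12,8) (12,242/15) (6,266/15)]
5. Canonical ring: [(6,8) (12,8) (12,242/15) (6,266/15)]

Clipped polygon: [(6,8) (12,8) (12,242/15) (6,266/15)]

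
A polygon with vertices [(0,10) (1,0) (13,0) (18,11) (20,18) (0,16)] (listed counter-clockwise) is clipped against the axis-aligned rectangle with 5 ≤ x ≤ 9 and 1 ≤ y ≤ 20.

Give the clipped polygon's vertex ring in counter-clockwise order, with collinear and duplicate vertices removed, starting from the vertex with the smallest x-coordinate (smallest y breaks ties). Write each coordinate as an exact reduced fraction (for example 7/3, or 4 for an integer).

Clipped polygon: [(5,1) (9,1) (9,169/10) (5,33/2)]

1. After x ≥ 5: [(5,0) (13,0) (18,11) (20,18) (5,33/2)]
2. After x ≤ 9: [(5,0) (9,0) (9,169/10) (5,33/2)]
3. After y ≥ 1: [(5,1) (9,1) (9,169/10) (5,33/2)]
4. After y ≤ 20: [(5,1) (9,1) (9,169/10) (5,33/2)]
5. Canonical ring: [(5,1) (9,1) (9,169/10) (5,33/2)]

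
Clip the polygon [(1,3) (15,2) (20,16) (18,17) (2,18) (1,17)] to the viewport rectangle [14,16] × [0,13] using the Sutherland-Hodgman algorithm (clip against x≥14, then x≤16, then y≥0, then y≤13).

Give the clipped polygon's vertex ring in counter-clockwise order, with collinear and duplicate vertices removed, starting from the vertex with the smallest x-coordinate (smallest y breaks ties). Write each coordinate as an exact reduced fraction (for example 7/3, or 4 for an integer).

1. After x ≥ 14: [(14,29/14) (15,2) (20,16) (18,17) (14,69/4)]
2. After x ≤ 16: [(14,29/14) (15,2) (16,24/5) (16,137/8) (14,69/4)]
3. After y ≥ 0: [(14,29/14) (15,2) (16,24/5) (16,137/8) (14,69/4)]
4. After y ≤ 13: [(14,13) (14,29/14) (15,2) (16,24/5) (16,13)]
5. Canonical ring: [(14,29/14) (15,2) (16,24/5) (16,13) (14,13)]

Clipped polygon: [(14,29/14) (15,2) (16,24/5) (16,13) (14,13)]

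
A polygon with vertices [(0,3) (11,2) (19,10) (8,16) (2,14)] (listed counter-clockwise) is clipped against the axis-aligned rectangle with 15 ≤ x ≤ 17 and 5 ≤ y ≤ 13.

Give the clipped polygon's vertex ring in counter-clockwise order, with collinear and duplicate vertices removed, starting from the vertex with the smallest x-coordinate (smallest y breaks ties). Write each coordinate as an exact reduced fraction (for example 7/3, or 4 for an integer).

Clipped polygon: [(15,6) (17,8) (17,122/11) (15,134/11)]

1. After x ≥ 15: [(15,6) (19,10) (15,134/11)]
2. After x ≤ 17: [(15,6) (17,8) (17,122/11) (15,134/11)]
3. After y ≥ 5: [(15,6) (17,8) (17,122/11) (15,134/11)]
4. After y ≤ 13: [(15,6) (17,8) (17,122/11) (15,134/11)]
5. Canonical ring: [(15,6) (17,8) (17,122/11) (15,134/11)]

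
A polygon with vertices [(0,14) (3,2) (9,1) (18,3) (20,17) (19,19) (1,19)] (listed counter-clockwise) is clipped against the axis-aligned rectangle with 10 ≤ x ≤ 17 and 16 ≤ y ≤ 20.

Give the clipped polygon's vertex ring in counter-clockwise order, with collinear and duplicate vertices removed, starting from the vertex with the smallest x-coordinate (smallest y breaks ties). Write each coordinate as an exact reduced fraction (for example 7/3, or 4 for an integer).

Clipped polygon: [(10,16) (17,16) (17,19) (10,19)]

1. After x ≥ 10: [(10,11/9) (18,3) (20,17) (19,19) (10,19)]
2. After x ≤ 17: [(10,11/9) (17,25/9) (17,19) (10,19)]
3. After y ≥ 16: [(10,16) (17,16) (17,19) (10,19)]
4. After y ≤ 20: [(10,16) (17,16) (17,19) (10,19)]
5. Canonical ring: [(10,16) (17,16) (17,19) (10,19)]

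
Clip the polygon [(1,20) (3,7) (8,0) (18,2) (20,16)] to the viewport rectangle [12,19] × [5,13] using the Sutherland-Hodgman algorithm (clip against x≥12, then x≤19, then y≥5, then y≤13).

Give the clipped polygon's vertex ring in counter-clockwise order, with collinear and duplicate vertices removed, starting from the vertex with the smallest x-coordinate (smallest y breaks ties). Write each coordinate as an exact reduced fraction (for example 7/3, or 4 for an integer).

Clipped polygon: [(12,5) (129/7,5) (19,9) (19,13) (12,13)]

1. After x ≥ 12: [(12,336/19) (12,4/5) (18,2) (20,16)]
2. After x ≤ 19: [(19,308/19) (12,336/19) (12,4/5) (18,2) (19,9)]
3. After y ≥ 5: [(19,308/19) (12,336/19) (12,5) (129/7,5) (19,9)]
4. After y ≤ 13: [(19,13) (12,13) (12,5) (129/7,5) (19,9)]
5. Canonical ring: [(12,5) (129/7,5) (19,9) (19,13) (12,13)]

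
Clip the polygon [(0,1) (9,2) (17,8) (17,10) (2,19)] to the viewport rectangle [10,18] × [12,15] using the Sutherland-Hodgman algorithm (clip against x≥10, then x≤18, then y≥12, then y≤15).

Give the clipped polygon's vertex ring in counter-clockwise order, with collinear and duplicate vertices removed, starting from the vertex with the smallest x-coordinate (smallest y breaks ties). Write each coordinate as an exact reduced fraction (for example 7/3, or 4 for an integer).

Clipped polygon: [(10,12) (41/3,12) (10,71/5)]

1. After x ≥ 10: [(10,11/4) (17,8) (17,10) (10,71/5)]
2. After x ≤ 18: [(10,11/4) (17,8) (17,10) (10,71/5)]
3. After y ≥ 12: [(10,12) (41/3,12) (10,71/5)]
4. After y ≤ 15: [(10,12) (41/3,12) (10,71/5)]
5. Canonical ring: [(10,12) (41/3,12) (10,71/5)]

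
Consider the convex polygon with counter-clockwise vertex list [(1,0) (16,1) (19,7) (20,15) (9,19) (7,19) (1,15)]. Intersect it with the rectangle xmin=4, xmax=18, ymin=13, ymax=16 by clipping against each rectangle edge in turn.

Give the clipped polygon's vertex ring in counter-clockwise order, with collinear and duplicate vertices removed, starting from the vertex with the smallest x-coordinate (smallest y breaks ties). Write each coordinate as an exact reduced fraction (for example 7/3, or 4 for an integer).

Clipped polygon: [(4,13) (18,13) (18,173/11) (69/4,16) (4,16)]

1. After x ≥ 4: [(4,1/5) (16,1) (19,7) (20,15) (9,19) (7,19) (4,17)]
2. After x ≤ 18: [(4,1/5) (16,1) (18,5) (18,173/11) (9,19) (7,19) (4,17)]
3. After y ≥ 13: [(4,13) (18,13) (18,173/11) (9,19) (7,19) (4,17)]
4. After y ≤ 16: [(4,16) (4,13) (18,13) (18,173/11) (69/4,16)]
5. Canonical ring: [(4,13) (18,13) (18,173/11) (69/4,16) (4,16)]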